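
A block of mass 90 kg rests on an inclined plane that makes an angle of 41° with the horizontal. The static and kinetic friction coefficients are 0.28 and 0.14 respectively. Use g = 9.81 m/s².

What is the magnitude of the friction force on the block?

Normal force: N = m g cos θ = 90 × 9.81 × cos 41° = 666.3 N.
Along the slope the weight component is m g sin θ = 579.2 N; friction must supply exactly this, acting up-slope.
The static-friction ceiling is μ_s N = 0.28 × 666.3 = 186.6 N.
|579.2| exceeds 186.6 N, so the block slips down-slope; friction is kinetic, f = μ_k N = 0.14×666.3 = 93.3 N.

f ≈ 93.3 N (up the incline)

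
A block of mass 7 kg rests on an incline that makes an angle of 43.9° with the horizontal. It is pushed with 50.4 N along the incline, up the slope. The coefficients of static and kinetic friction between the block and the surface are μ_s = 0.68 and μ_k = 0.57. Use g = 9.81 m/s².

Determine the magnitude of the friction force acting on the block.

f ≈ 2.78 N (down the incline)

The normal reaction is N = m g cos θ = 49.48 N.
For equilibrium along the incline the friction force must supply f = m g sin θ − P = 47.62 − 50.4 = -2.784 N (positive meaning up-slope).
Maximum static friction available: μ_s N = 0.68 × 49.48 = 33.65 N.
Since |-2.784| ≤ 33.65 N, static friction is sufficient; f equals the required value, not μ_s N.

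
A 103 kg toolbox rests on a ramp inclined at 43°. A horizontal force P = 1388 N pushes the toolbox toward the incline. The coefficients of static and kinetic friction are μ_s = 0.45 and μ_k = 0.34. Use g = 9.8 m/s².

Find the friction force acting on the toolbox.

f ≈ 327 N (down the incline)

Normal direction: N = m g cos θ + P sin θ = 1685 N.
Along the incline, the net driving force (taking up-slope positive) is P cos θ − m g sin θ = 1015 − 688.4 = 326.7 N, so equilibrium requires friction f = -326.7 N (down-slope).
The limit of static friction is μ_s N = 758.2 N.
Since 326.7 N is within the 758.2 N limit, the toolbox stays put and friction is exactly 327 N.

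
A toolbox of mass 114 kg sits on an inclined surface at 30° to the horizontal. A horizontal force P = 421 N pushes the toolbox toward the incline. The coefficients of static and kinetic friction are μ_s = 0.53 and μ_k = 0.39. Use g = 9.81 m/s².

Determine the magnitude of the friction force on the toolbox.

f ≈ 195 N (up the incline)

Resolve perpendicular to the incline: N = m g cos θ + P sin θ = 114×9.81×cos 30° + 421×sin 30° = 1179 N.
Along the incline, the net driving force (taking up-slope positive) is P cos θ − m g sin θ = 364.6 − 559.2 = -194.6 N, so equilibrium requires friction f = 194.6 N (up-slope).
Maximum static friction: μ_s N = 0.53 × 1179 = 624.9 N.
Since 194.6 N is within the 624.9 N limit, the toolbox stays put and friction is exactly 195 N.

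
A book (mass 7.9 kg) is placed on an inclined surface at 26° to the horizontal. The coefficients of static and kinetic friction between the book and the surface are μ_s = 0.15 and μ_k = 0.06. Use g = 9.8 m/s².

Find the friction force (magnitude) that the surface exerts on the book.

The normal reaction is N = m g cos θ = 69.58 N.
For equilibrium along the incline, friction must balance the weight component: f = m g sin θ = 33.94 N up the slope.
Maximum static friction available: μ_s N = 0.15 × 69.58 = 10.44 N.
Since |33.94| > 10.44 N, static friction cannot hold it; the book slides down the incline and kinetic friction applies: f = μ_k N = 0.06 × 69.58 = 4.18 N.

f ≈ 4.18 N (up the incline)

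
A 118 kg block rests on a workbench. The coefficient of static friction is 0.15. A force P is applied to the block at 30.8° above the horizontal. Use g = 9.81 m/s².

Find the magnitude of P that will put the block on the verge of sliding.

N = m g − P sin α (the pull lifts the block).
At impending slip, P cos α = μ_s N = μ_s (m g − P sin α).
Solving: P (cos α + μ_s sin α) = μ_s m g → P = 0.15×1160/(cos 30.8° + 0.15 sin 30.8°) = 174/0.9358 = 186 N.

P ≈ 186 N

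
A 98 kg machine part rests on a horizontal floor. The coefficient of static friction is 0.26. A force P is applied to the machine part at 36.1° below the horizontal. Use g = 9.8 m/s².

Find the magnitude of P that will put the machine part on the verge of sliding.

N = m g + P sin α (the push presses the machine part into the horizontal floor).
At impending slip, P cos α = μ_s N = μ_s (m g + P sin α).
Solving: P (cos α − μ_s sin α) = μ_s m g → P = 0.26×960/(cos 36.1° − 0.26 sin 36.1°) = 250/0.6548 = 381 N.

P ≈ 381 N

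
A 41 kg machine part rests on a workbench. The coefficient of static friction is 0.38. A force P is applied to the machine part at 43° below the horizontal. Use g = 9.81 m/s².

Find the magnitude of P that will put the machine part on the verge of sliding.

P ≈ 324 N

N = m g + P sin α (the push presses the machine part into the workbench).
At impending slip, P cos α = μ_s N = μ_s (m g + P sin α).
Solving: P (cos α − μ_s sin α) = μ_s m g → P = 0.38×402/(cos 43° − 0.38 sin 43°) = 153/0.4722 = 324 N.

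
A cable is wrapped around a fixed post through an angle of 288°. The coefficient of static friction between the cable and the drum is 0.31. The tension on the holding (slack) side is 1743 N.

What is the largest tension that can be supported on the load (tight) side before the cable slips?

T_max ≈ 8280 N

At impending slip the capstan equation gives T₂/T₁ = e^{μβ} with β in radians.
β = 288° × π/180 = 5.027 rad.
e^{μβ} = e^{0.31×5.027} = 4.75.
T₂ = T₁ · e^{μβ} = 1743 × 4.75 = 8280 N.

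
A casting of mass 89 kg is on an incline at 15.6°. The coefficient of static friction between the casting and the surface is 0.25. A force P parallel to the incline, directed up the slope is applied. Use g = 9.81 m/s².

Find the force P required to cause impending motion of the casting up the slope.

At impending motion up the slope, friction acts down-slope at its limit: f = μ_s N.
P is parallel to the surface, so N = m g cos θ = 841 N.
Along the incline: P = m g sin θ + μ_s N = 235 + 0.25×841 = 445 N.

P ≈ 445 N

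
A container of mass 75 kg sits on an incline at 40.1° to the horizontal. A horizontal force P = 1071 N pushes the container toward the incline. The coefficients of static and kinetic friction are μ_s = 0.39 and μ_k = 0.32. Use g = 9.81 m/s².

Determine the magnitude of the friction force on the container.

f ≈ 345 N (down the incline)

The horizontal push has a component P sin θ into the surface, so N = m g cos θ + P sin θ = 562.8 + 689.9 = 1253 N.
Along the incline, the net driving force (taking up-slope positive) is P cos θ − m g sin θ = 819.2 − 473.9 = 345.3 N, so equilibrium requires friction f = -345.3 N (down-slope).
The limit of static friction is μ_s N = 488.5 N.
Since 345.3 N is within the 488.5 N limit, the container stays put and friction is exactly 345 N.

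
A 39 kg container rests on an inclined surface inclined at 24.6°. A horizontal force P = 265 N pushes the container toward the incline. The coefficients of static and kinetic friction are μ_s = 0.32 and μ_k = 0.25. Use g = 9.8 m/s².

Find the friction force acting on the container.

f ≈ 81.8 N (down the incline)

Resolve perpendicular to the incline: N = m g cos θ + P sin θ = 39×9.8×cos 24.6° + 265×sin 24.6° = 457.8 N.
Parallel to the incline: P cos θ − m g sin θ = 240.9 − 159.1 = 81.85 N; the friction needed to balance this is 81.85 N acting down the slope.
Maximum static friction: μ_s N = 0.32 × 457.8 = 146.5 N.
Since 81.85 N is within the 146.5 N limit, the container stays put and friction is exactly 81.8 N.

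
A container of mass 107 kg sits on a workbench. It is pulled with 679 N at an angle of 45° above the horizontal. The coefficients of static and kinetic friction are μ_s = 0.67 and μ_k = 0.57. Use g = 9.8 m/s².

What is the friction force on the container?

f ≈ 324 N

Vertical equilibrium gives N = m g − P sin α = 568.5 N.
The horizontal driving force is P cos α = 480.1 N, so equilibrium needs friction f = 480.1 N.
μ_s N = 0.67 × 568.5 = 380.9 N.
The required friction exceeds μ_s N, so the container moves and f = μ_k N = 324 N.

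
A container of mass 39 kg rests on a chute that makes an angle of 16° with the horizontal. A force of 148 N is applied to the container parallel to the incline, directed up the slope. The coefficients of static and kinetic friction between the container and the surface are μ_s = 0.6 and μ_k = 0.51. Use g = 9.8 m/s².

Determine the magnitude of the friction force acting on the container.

f ≈ 42.7 N (down the incline)

The normal reaction is N = m g cos θ = 367.4 N.
For equilibrium along the incline the friction force must supply f = m g sin θ − P = 105.3 − 148 = -42.65 N (positive meaning up-slope).
Maximum static friction available: μ_s N = 0.6 × 367.4 = 220.4 N.
Since |-42.65| ≤ 220.4 N, the container remains in static equilibrium and friction takes exactly the required value.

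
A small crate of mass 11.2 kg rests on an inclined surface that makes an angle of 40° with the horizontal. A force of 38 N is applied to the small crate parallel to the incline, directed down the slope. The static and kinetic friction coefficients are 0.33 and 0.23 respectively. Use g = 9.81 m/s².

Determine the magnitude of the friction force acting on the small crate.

f ≈ 19.4 N (up the incline)

Normal force: N = m g cos θ = 11.2 × 9.81 × cos 40° = 84.17 N.
For equilibrium along the incline the friction force must supply f = m g sin θ + P = 70.62 + 38 = 108.6 N (positive meaning up-slope).
Maximum static friction available: μ_s N = 0.33 × 84.17 = 27.78 N.
|108.6| exceeds 27.78 N, so the small crate slips down-slope; friction is kinetic, f = μ_k N = 0.23×84.17 = 19.4 N.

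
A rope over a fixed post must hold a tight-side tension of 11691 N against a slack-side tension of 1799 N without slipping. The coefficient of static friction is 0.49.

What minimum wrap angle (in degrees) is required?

β_min ≈ 219°

T₂/T₁ = e^{μβ} → β = ln(T₂/T₁)/μ.
β = ln(11691/1799)/0.49 = 1.872/0.49 = 3.82 rad.
In degrees: β = 3.82 × 180/π = 219°.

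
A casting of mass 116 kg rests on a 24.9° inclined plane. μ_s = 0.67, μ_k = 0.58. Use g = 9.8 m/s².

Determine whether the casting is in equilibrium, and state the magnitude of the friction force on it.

f ≈ 479 N

N = m g cos θ = 1030 N.
Down-slope weight component: m g sin θ = 479 N.
μ_s N = 691 N.
479 ≤ 691 N, so it stays put; friction = 479 N.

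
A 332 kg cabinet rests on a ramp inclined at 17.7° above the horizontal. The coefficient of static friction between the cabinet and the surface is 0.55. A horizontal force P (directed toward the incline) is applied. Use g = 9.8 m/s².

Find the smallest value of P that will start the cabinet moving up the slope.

At impending motion up the slope, friction acts down-slope at its limit: f = μ_s N.
Perpendicular to the incline: N = m g cos θ + P sin θ.
Along the incline: P cos θ = m g sin θ + μ_s N = m g sin θ + μ_s (m g cos θ + P sin θ).
Solving, P (cos θ − μ_s sin θ) = m g (sin θ + μ_s cos θ), so P = 332×9.8×(sin 17.7° + 0.55 cos 17.7°)/(cos 17.7° − 0.55 sin 17.7°) = 3250×0.828/0.7854 = 3430 N.

P ≈ 3430 N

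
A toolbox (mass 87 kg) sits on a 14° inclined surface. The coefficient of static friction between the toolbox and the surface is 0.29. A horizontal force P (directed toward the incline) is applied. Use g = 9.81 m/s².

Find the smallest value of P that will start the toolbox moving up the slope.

At impending motion up the slope, friction acts down-slope at its limit: f = μ_s N.
Perpendicular to the incline: N = m g cos θ + P sin θ.
Along the incline: P cos θ = m g sin θ + μ_s N = m g sin θ + μ_s (m g cos θ + P sin θ).
Solving, P (cos θ − μ_s sin θ) = m g (sin θ + μ_s cos θ), so P = 87×9.81×(sin 14° + 0.29 cos 14°)/(cos 14° − 0.29 sin 14°) = 853×0.5233/0.9001 = 496 N.

P ≈ 496 N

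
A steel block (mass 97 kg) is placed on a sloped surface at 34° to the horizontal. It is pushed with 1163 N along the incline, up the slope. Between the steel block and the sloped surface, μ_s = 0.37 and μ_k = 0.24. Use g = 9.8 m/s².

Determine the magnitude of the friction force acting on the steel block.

f ≈ 189 N (down the incline)

The normal reaction is N = m g cos θ = 788.1 N.
Parallel to the incline, ΣF = 0 gives f = m g sin θ − P = 531.6 − 1163 = -631.4 N (up-slope positive).
The static-friction ceiling is μ_s N = 0.37 × 788.1 = 291.6 N.
Since |-631.4| > 291.6 N, static friction cannot hold it; the steel block slides up the incline and kinetic friction applies: f = μ_k N = 0.24 × 788.1 = 189 N.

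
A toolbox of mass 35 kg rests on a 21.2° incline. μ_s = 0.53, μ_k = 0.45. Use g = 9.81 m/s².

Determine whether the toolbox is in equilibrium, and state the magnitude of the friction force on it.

N = m g cos θ = 320 N.
Down-slope weight component: m g sin θ = 124 N.
μ_s N = 170 N.
124 ≤ 170 N, so it stays put; friction = 124 N.

f ≈ 124 N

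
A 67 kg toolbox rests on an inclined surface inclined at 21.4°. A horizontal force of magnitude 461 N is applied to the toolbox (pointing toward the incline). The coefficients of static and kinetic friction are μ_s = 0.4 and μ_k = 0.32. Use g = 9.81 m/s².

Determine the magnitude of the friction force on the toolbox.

f ≈ 189 N (down the incline)

Resolve perpendicular to the incline: N = m g cos θ + P sin θ = 67×9.81×cos 21.4° + 461×sin 21.4° = 780.2 N.
Parallel to the incline: P cos θ − m g sin θ = 429.2 − 239.8 = 189.4 N; the friction needed to balance this is 189.4 N acting down the slope.
The limit of static friction is μ_s N = 312.1 N.
|f_req| = 189.4 ≤ 312.1 N → the toolbox is in equilibrium; friction equals the required value.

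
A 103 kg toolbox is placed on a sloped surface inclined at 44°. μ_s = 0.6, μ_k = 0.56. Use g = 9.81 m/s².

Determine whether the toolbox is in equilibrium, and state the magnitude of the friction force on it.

f ≈ 407 N

N = m g cos θ = 727 N.
Down-slope weight component: m g sin θ = 702 N.
μ_s N = 436 N.
702 > 436 N, so it slides; kinetic friction f = μ_k N = 0.56×727 = 407 N.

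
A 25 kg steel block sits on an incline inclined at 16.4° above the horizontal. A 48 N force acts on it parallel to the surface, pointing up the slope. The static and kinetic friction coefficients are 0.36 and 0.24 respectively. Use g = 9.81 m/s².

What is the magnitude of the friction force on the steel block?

f ≈ 21.2 N (up the incline)

Perpendicular to the surface, N = m g cos θ = 25·9.81·cos 16.4° = 235.3 N.
The friction needed for equilibrium is m g sin θ − P = 69.24 − 48 = 21.24 N, measured positive up-slope.
Maximum static friction available: μ_s N = 0.36 × 235.3 = 84.7 N.
Since |21.24| ≤ 84.7 N, no slip — friction simply equals what equilibrium demands.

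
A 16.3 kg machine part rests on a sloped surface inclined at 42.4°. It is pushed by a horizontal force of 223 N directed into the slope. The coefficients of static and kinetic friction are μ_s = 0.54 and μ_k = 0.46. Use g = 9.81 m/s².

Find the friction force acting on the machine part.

f ≈ 56.9 N (down the incline)

Resolve perpendicular to the incline: N = m g cos θ + P sin θ = 16.3×9.81×cos 42.4° + 223×sin 42.4° = 268.5 N.
Parallel to the incline: P cos θ − m g sin θ = 164.7 − 107.8 = 56.85 N; the friction needed to balance this is 56.85 N acting down the slope.
Maximum static friction: μ_s N = 0.54 × 268.5 = 145 N.
|f_req| = 56.85 ≤ 145 N → the machine part is in equilibrium; friction equals the required value.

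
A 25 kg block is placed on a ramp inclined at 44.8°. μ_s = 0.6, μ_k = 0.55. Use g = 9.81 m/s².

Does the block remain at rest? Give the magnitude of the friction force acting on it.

N = m g cos θ = 174 N.
Down-slope weight component: m g sin θ = 173 N.
μ_s N = 104 N.
173 > 104 N, so it slides; kinetic friction f = μ_k N = 0.55×174 = 95.7 N.

f ≈ 95.7 N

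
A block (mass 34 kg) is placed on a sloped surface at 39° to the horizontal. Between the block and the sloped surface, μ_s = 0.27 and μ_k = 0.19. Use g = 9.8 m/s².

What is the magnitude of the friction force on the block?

f ≈ 49.2 N (up the incline)

The normal reaction is N = m g cos θ = 258.9 N.
Along the slope the weight component is m g sin θ = 209.7 N; friction must supply exactly this, acting up-slope.
Static friction can supply at most μ_s N = 69.92 N.
Since |209.7| > 69.92 N, static friction cannot hold it; the block slides down the incline and kinetic friction applies: f = μ_k N = 0.19 × 258.9 = 49.2 N.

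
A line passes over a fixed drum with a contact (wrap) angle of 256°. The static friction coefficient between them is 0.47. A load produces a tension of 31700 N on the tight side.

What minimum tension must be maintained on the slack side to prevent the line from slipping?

Capstan equation at impending slip: T_tight/T_slack = e^{μβ}.
β = 256° = 4.468 rad; e^{μβ} = e^{0.47×4.468} = 8.166.
T_slack = T_tight / e^{μβ} = 31700 / 8.166 = 3880 N.

T_min ≈ 3880 N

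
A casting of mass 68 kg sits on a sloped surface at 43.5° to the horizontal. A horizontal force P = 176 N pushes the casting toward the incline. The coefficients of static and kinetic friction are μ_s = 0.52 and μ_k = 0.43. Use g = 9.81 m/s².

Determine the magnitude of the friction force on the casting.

Resolve perpendicular to the incline: N = m g cos θ + P sin θ = 68×9.81×cos 43.5° + 176×sin 43.5° = 605 N.
Parallel to the incline: P cos θ − m g sin θ = 127.7 − 459.2 = -331.5 N; the friction needed to balance this is 331.5 N acting up the slope.
Maximum static friction: μ_s N = 0.52 × 605 = 314.6 N.
The required 331.5 N exceeds the static limit, so the casting slides down-slope and f = μ_k N = 0.43×605 = 260 N.

f ≈ 260 N (up the incline)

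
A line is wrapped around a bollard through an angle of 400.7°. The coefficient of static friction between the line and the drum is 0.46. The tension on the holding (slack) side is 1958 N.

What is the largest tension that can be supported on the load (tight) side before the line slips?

T_max ≈ 48900 N

At impending slip the capstan equation gives T₂/T₁ = e^{μβ} with β in radians.
β = 400.7° × π/180 = 6.994 rad.
e^{μβ} = e^{0.46×6.994} = 24.95.
T₂ = T₁ · e^{μβ} = 1958 × 24.95 = 48900 N.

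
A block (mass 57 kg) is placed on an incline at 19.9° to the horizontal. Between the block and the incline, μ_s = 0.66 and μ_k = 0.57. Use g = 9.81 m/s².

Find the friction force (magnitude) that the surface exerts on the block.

Normal force: N = m g cos θ = 57 × 9.81 × cos 19.9° = 525.8 N.
For equilibrium along the incline, friction must balance the weight component: f = m g sin θ = 190.3 N up the slope.
The static-friction ceiling is μ_s N = 0.66 × 525.8 = 347 N.
Since |190.3| ≤ 347 N, static friction is sufficient; f equals the required value, not μ_s N.

f ≈ 190 N (up the incline)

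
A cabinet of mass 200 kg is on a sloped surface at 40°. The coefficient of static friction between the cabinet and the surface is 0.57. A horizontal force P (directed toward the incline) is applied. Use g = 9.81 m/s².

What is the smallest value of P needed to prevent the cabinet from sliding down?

P_min ≈ 357 N

The cabinet tends to slide down (tan θ > μ_s), so at the point of impending slip friction acts up-slope at its limit: f = μ_s N.
Perpendicular to the incline: N = m g cos θ + P sin θ.
Along the incline: P cos θ + μ_s N = m g sin θ, i.e. P cos θ + μ_s (m g cos θ + P sin θ) = m g sin θ.
Solving, P (cos θ + μ_s sin θ) = m g (sin θ − μ_s cos θ), so P = 1960×0.2061/1.132 = 357 N.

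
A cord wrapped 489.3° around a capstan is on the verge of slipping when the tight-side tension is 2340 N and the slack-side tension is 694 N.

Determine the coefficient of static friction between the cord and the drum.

T₂/T₁ = e^{μβ} → μ = ln(T₂/T₁)/β.
β = 489.3° = 8.54 rad.
μ = ln(2340/694)/8.54 = ln(3.372)/8.54 = 0.142.

μ ≈ 0.142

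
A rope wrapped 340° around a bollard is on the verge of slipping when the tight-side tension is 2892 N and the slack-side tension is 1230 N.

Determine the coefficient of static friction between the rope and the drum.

μ ≈ 0.144

T₂/T₁ = e^{μβ} → μ = ln(T₂/T₁)/β.
β = 340° = 5.934 rad.
μ = ln(2892/1230)/5.934 = ln(2.351)/5.934 = 0.144.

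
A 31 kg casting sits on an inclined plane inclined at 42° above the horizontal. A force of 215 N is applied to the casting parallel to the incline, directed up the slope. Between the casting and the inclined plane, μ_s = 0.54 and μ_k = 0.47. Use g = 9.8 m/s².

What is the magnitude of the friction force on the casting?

Perpendicular to the surface, N = m g cos θ = 31·9.8·cos 42° = 225.8 N.
Parallel to the incline, ΣF = 0 gives f = m g sin θ − P = 203.3 − 215 = -11.72 N (up-slope positive).
Static friction can supply at most μ_s N = 121.9 N.
Since |-11.72| ≤ 121.9 N, no slip — friction simply equals what equilibrium demands.

f ≈ 11.7 N (down the incline)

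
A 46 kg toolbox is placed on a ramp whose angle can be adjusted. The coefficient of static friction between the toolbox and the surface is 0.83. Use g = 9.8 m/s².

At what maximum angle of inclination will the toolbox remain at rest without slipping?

θ_max ≈ 39.7°

At the slip threshold, m g sin θ = μ_s · m g cos θ, so tan θ = μ_s.
θ_max = arctan(0.83) = 39.7°.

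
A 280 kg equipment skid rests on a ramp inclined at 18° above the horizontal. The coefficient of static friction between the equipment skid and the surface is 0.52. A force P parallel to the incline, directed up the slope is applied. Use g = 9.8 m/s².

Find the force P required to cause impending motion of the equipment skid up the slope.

At impending motion up the slope, friction acts down-slope at its limit: f = μ_s N.
P is parallel to the surface, so N = m g cos θ = 2610 N.
Along the incline: P = m g sin θ + μ_s N = 848 + 0.52×2610 = 2200 N.

P ≈ 2200 N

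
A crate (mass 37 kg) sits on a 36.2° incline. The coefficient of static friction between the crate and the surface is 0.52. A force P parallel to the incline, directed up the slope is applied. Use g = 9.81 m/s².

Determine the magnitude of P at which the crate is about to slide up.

P ≈ 367 N

At impending motion up the slope, friction acts down-slope at its limit: f = μ_s N.
P is parallel to the surface, so N = m g cos θ = 293 N.
Along the incline: P = m g sin θ + μ_s N = 214 + 0.52×293 = 367 N.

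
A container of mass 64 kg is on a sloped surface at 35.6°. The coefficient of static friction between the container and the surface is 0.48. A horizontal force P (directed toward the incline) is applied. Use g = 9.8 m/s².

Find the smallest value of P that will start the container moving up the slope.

At impending motion up the slope, friction acts down-slope at its limit: f = μ_s N.
Perpendicular to the incline: N = m g cos θ + P sin θ.
Along the incline: P cos θ = m g sin θ + μ_s N = m g sin θ + μ_s (m g cos θ + P sin θ).
Solving, P (cos θ − μ_s sin θ) = m g (sin θ + μ_s cos θ), so P = 64×9.8×(sin 35.6° + 0.48 cos 35.6°)/(cos 35.6° − 0.48 sin 35.6°) = 627×0.9724/0.5337 = 1140 N.

P ≈ 1140 N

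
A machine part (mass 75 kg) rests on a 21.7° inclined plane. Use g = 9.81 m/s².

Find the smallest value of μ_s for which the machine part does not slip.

μ_s,min ≈ 0.398

At the slip threshold m g sin θ = μ_s m g cos θ, so μ_s,min = tan θ.
μ_s,min = tan 21.7° = 0.398.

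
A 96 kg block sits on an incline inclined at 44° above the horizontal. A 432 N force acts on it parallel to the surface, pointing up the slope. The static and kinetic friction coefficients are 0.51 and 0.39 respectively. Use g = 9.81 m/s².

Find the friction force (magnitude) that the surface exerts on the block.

Normal force: N = m g cos θ = 96 × 9.81 × cos 44° = 677.4 N.
Parallel to the incline, ΣF = 0 gives f = m g sin θ − P = 654.2 − 432 = 222.2 N (up-slope positive).
The static-friction ceiling is μ_s N = 0.51 × 677.4 = 345.5 N.
Since |222.2| ≤ 345.5 N, no slip — friction simply equals what equilibrium demands.

f ≈ 222 N (up the incline)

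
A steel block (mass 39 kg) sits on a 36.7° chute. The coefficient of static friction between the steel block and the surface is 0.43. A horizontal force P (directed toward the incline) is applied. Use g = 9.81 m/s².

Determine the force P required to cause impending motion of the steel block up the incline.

P ≈ 662 N

At impending motion up the slope, friction acts down-slope at its limit: f = μ_s N.
Perpendicular to the incline: N = m g cos θ + P sin θ.
Along the incline: P cos θ = m g sin θ + μ_s N = m g sin θ + μ_s (m g cos θ + P sin θ).
Solving, P (cos θ − μ_s sin θ) = m g (sin θ + μ_s cos θ), so P = 39×9.81×(sin 36.7° + 0.43 cos 36.7°)/(cos 36.7° − 0.43 sin 36.7°) = 383×0.9424/0.5448 = 662 N.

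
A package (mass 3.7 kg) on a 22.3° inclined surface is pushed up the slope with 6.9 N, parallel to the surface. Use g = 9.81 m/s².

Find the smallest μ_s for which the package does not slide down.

μ_s,min ≈ 0.205

N = m g cos θ = 33.58 N.
Friction must make up the shortfall along the incline: f = m g sin θ − P = 13.77 − 6.9 = 6.873 N.
At the threshold f = μ_s N, so μ_s,min = 6.873/33.58 = 0.205.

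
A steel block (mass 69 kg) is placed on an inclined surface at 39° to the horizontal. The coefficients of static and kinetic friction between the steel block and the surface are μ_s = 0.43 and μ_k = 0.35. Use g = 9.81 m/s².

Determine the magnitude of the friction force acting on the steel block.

f ≈ 184 N (up the incline)

Perpendicular to the surface, N = m g cos θ = 69·9.81·cos 39° = 526 N.
For equilibrium along the incline, friction must balance the weight component: f = m g sin θ = 426 N up the slope.
Maximum static friction available: μ_s N = 0.43 × 526 = 226.2 N.
|426| exceeds 226.2 N, so the steel block slips down-slope; friction is kinetic, f = μ_k N = 0.35×526 = 184 N.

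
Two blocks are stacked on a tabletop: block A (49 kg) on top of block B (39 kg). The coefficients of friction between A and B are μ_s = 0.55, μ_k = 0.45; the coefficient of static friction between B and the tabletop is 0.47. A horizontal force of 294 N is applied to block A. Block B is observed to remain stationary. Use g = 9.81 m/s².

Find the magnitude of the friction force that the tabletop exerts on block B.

f ≈ 216 N

The normal force B exerts on A is simply A's weight, N₁ = 480.7 N.
Maximum static friction on A from B: μ_s N₁ = 0.55×480.7 = 264.4 N.
P = 294 N exceeds that limit, so A slips over B and the interface friction becomes kinetic: f₁ = μ_k N₁ = 0.45×480.7 = 216 N.
By Newton's third law B feels 216 N forward from A. With B stationary, the floor's static friction on B balances it: f₂ = 216 N (well within μ_s(m_A+m_B)g = 405.7 N).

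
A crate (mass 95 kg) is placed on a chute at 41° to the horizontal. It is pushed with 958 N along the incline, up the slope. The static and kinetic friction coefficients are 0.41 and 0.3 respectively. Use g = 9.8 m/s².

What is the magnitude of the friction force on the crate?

Perpendicular to the surface, N = m g cos θ = 95·9.8·cos 41° = 702.6 N.
For equilibrium along the incline the friction force must supply f = m g sin θ − P = 610.8 − 958 = -347.2 N (positive meaning up-slope).
Static friction can supply at most μ_s N = 288.1 N.
Since |-347.2| > 288.1 N, static friction cannot hold it; the crate slides up the incline and kinetic friction applies: f = μ_k N = 0.3 × 702.6 = 211 N.

f ≈ 211 N (down the incline)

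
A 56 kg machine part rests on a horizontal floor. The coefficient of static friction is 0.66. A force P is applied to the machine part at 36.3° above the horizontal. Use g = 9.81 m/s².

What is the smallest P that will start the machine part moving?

N = m g − P sin α (the pull lifts the machine part).
At impending slip, P cos α = μ_s N = μ_s (m g − P sin α).
Solving: P (cos α + μ_s sin α) = μ_s m g → P = 0.66×549/(cos 36.3° + 0.66 sin 36.3°) = 363/1.197 = 303 N.

P ≈ 303 N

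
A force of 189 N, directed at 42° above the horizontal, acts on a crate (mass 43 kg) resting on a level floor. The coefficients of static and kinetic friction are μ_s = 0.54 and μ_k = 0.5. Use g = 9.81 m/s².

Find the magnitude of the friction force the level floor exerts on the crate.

N = m g − P sin α = 421.8 − 189×sin 42° = 295.4 N.
The horizontal driving force is P cos α = 140.5 N, so equilibrium needs friction f = 140.5 N.
The static-friction limit is μ_s N = 159.5 N.
Since 140.5 N does not exceed the limit, the crate stays at rest and f = 140 N.

f ≈ 140 N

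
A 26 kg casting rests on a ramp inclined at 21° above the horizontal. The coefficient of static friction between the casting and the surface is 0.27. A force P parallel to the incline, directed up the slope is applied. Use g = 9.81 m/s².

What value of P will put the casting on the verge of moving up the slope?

P ≈ 156 N

At impending motion up the slope, friction acts down-slope at its limit: f = μ_s N.
P is parallel to the surface, so N = m g cos θ = 238 N.
Along the incline: P = m g sin θ + μ_s N = 91.4 + 0.27×238 = 156 N.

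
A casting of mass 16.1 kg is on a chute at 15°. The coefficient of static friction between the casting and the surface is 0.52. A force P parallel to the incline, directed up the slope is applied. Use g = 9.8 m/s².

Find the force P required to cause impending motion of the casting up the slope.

P ≈ 120 N

At impending motion up the slope, friction acts down-slope at its limit: f = μ_s N.
P is parallel to the surface, so N = m g cos θ = 152 N.
Along the incline: P = m g sin θ + μ_s N = 40.8 + 0.52×152 = 120 N.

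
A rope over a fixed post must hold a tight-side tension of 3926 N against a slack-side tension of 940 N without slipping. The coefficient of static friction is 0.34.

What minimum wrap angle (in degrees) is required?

T₂/T₁ = e^{μβ} → β = ln(T₂/T₁)/μ.
β = ln(3926/940)/0.34 = 1.429/0.34 = 4.204 rad.
In degrees: β = 4.204 × 180/π = 241°.

β_min ≈ 241°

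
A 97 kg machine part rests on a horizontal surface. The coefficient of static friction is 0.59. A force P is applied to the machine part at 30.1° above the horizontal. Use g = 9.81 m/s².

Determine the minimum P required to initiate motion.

N = m g − P sin α (the pull lifts the machine part).
At impending slip, P cos α = μ_s N = μ_s (m g − P sin α).
Solving: P (cos α + μ_s sin α) = μ_s m g → P = 0.59×952/(cos 30.1° + 0.59 sin 30.1°) = 561/1.161 = 484 N.

P ≈ 484 N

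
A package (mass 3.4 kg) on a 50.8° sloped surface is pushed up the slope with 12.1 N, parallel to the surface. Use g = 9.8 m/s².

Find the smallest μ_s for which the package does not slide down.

N = m g cos θ = 21.06 N.
Friction must make up the shortfall along the incline: f = m g sin θ − P = 25.82 − 12.1 = 13.72 N.
At the threshold f = μ_s N, so μ_s,min = 13.72/21.06 = 0.652.

μ_s,min ≈ 0.652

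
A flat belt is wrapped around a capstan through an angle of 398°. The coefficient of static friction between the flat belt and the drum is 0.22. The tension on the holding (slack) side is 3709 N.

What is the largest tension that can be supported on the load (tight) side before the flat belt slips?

T_max ≈ 17100 N

At impending slip the capstan equation gives T₂/T₁ = e^{μβ} with β in radians.
β = 398° × π/180 = 6.946 rad.
e^{μβ} = e^{0.22×6.946} = 4.61.
T₂ = T₁ · e^{μβ} = 3709 × 4.61 = 17100 N.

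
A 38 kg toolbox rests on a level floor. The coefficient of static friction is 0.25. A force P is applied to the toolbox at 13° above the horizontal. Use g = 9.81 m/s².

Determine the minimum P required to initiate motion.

P ≈ 90.4 N

N = m g − P sin α (the pull lifts the toolbox).
At impending slip, P cos α = μ_s N = μ_s (m g − P sin α).
Solving: P (cos α + μ_s sin α) = μ_s m g → P = 0.25×373/(cos 13° + 0.25 sin 13°) = 93.2/1.031 = 90.4 N.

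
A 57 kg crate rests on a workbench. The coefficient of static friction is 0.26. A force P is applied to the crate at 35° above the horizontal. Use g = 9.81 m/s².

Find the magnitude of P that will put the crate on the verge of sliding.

N = m g − P sin α (the pull lifts the crate).
At impending slip, P cos α = μ_s N = μ_s (m g − P sin α).
Solving: P (cos α + μ_s sin α) = μ_s m g → P = 0.26×559/(cos 35° + 0.26 sin 35°) = 145/0.9683 = 150 N.

P ≈ 150 N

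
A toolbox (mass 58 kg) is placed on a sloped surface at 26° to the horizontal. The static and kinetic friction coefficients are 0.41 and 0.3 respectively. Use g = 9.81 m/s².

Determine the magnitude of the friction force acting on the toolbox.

Normal force: N = m g cos θ = 58 × 9.81 × cos 26° = 511.4 N.
Along the slope the weight component is m g sin θ = 249.4 N; friction must supply exactly this, acting up-slope.
Static friction can supply at most μ_s N = 209.7 N.
|249.4| exceeds 209.7 N, so the toolbox slips down-slope; friction is kinetic, f = μ_k N = 0.3×511.4 = 153 N.

f ≈ 153 N (up the incline)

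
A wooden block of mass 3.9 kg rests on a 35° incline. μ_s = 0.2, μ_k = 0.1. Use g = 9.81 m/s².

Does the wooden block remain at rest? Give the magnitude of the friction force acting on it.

f ≈ 3.13 N

N = m g cos θ = 31.3 N.
Down-slope weight component: m g sin θ = 21.9 N.
μ_s N = 6.27 N.
21.9 > 6.27 N, so it slides; kinetic friction f = μ_k N = 0.1×31.3 = 3.13 N.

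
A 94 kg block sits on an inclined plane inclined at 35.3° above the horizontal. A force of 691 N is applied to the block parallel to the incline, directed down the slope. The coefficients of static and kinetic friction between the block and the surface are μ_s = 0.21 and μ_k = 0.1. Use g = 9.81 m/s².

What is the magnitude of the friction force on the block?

f ≈ 75.3 N (up the incline)

Normal force: N = m g cos θ = 94 × 9.81 × cos 35.3° = 752.6 N.
For equilibrium along the incline the friction force must supply f = m g sin θ + P = 532.9 + 691 = 1224 N (positive meaning up-slope).
Static friction can supply at most μ_s N = 158 N.
|1224| exceeds 158 N, so the block slips down-slope; friction is kinetic, f = μ_k N = 0.1×752.6 = 75.3 N.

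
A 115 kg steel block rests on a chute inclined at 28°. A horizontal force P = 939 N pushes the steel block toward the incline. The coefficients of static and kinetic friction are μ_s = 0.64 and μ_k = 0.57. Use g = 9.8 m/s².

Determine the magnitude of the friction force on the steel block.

f ≈ 300 N (down the incline)

Resolve perpendicular to the incline: N = m g cos θ + P sin θ = 115×9.8×cos 28° + 939×sin 28° = 1436 N.
Along the incline, the net driving force (taking up-slope positive) is P cos θ − m g sin θ = 829.1 − 529.1 = 300 N, so equilibrium requires friction f = -300 N (down-slope).
Maximum static friction: μ_s N = 0.64 × 1436 = 919 N.
|f_req| = 300 ≤ 919 N → the steel block is in equilibrium; friction equals the required value.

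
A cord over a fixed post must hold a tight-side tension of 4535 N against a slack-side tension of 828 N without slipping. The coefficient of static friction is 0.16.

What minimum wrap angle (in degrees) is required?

β_min ≈ 609°

T₂/T₁ = e^{μβ} → β = ln(T₂/T₁)/μ.
β = ln(4535/828)/0.16 = 1.701/0.16 = 10.63 rad.
In degrees: β = 10.63 × 180/π = 609°.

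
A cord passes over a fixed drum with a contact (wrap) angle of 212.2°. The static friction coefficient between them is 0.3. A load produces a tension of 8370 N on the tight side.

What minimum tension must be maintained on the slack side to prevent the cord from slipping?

T_min ≈ 2760 N

Capstan equation at impending slip: T_tight/T_slack = e^{μβ}.
β = 212.2° = 3.704 rad; e^{μβ} = e^{0.3×3.704} = 3.038.
T_slack = T_tight / e^{μβ} = 8370 / 3.038 = 2760 N.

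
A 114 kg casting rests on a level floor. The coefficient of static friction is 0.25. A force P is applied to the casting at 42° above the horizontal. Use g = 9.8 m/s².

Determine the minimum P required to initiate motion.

P ≈ 307 N

N = m g − P sin α (the pull lifts the casting).
At impending slip, P cos α = μ_s N = μ_s (m g − P sin α).
Solving: P (cos α + μ_s sin α) = μ_s m g → P = 0.25×1120/(cos 42° + 0.25 sin 42°) = 279/0.9104 = 307 N.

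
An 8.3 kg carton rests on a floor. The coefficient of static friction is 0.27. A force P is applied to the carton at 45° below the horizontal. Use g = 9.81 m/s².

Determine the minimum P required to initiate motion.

N = m g + P sin α (the push presses the carton into the floor).
At impending slip, P cos α = μ_s N = μ_s (m g + P sin α).
Solving: P (cos α − μ_s sin α) = μ_s m g → P = 0.27×81.4/(cos 45° − 0.27 sin 45°) = 22/0.5162 = 42.6 N.

P ≈ 42.6 N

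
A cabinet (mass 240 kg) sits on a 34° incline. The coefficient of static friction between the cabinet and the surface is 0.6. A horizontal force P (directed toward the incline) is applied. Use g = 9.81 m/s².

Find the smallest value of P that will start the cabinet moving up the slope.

At impending motion up the slope, friction acts down-slope at its limit: f = μ_s N.
Perpendicular to the incline: N = m g cos θ + P sin θ.
Along the incline: P cos θ = m g sin θ + μ_s N = m g sin θ + μ_s (m g cos θ + P sin θ).
Solving, P (cos θ − μ_s sin θ) = m g (sin θ + μ_s cos θ), so P = 240×9.81×(sin 34° + 0.6 cos 34°)/(cos 34° − 0.6 sin 34°) = 2350×1.057/0.4935 = 5040 N.

P ≈ 5040 N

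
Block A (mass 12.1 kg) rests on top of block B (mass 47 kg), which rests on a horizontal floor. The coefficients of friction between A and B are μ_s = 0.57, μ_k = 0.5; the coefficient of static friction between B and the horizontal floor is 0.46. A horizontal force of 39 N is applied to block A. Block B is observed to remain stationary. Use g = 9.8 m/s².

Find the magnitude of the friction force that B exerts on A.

Between the blocks, N₁ = m_A g = 118.6 N.
So the A–B interface can sustain at most μ_s N₁ = 67.59 N of static friction.
Since P = 39 N ≤ 67.59 N, A does not slip on B; friction on A equals P = 39 N.
B experiences an equal 39 N forward from A (third law). B is in equilibrium, so the floor supplies f₂ = 39 N of static friction (limit μ_s(m_A+m_B)g = 266.4 N, not exceeded).

f ≈ 39 N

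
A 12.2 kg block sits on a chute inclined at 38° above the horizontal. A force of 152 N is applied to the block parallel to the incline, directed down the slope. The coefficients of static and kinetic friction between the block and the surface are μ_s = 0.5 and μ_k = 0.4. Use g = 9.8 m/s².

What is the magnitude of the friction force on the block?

f ≈ 37.7 N (up the incline)

The normal reaction is N = m g cos θ = 94.21 N.
For equilibrium along the incline the friction force must supply f = m g sin θ + P = 73.61 + 152 = 225.6 N (positive meaning up-slope).
The static-friction ceiling is μ_s N = 0.5 × 94.21 = 47.11 N.
Since |225.6| > 47.11 N, static friction cannot hold it; the block slides down the incline and kinetic friction applies: f = μ_k N = 0.4 × 94.21 = 37.7 N.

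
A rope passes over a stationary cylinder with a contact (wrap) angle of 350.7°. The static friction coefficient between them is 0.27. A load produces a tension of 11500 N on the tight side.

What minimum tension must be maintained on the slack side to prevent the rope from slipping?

T_min ≈ 2200 N

Capstan equation at impending slip: T_tight/T_slack = e^{μβ}.
β = 350.7° = 6.121 rad; e^{μβ} = e^{0.27×6.121} = 5.221.
T_slack = T_tight / e^{μβ} = 11500 / 5.221 = 2200 N.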